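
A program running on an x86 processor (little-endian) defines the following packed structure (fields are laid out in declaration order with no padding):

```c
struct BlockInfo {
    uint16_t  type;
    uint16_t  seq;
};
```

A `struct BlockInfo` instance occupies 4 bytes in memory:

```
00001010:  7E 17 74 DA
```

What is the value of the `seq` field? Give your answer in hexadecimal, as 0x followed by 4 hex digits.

`seq` follows `type` (2 bytes), so it starts at byte offset 2 and occupies 2 bytes.
Bytes at offsets 2..3: 74 DA.
Little-endian: lowest address holds the least-significant byte.
Reassemble most-significant byte first: DA 74 → 0xDA74.

0xDA74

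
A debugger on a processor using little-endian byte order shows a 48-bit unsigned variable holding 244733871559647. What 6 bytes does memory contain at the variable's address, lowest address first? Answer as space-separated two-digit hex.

DF 93 7A 8B 95 DE

244733871559647 in hexadecimal, padded to 48 bits, is 0xDE958B7A93DF.
Split into bytes (most-significant first): DE 95 8B 7A 93 DF.
Little-endian stores the least-significant byte at the lowest address.
So at ascending addresses the bytes are DF 93 7A 8B 95 DE.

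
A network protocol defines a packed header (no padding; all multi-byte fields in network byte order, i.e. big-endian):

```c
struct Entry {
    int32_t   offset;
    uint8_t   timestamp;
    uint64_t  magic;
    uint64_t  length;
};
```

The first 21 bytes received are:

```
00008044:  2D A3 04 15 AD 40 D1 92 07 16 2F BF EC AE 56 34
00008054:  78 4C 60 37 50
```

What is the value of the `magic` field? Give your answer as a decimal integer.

`magic` follows `offset` (4 B), `timestamp` (1 B), so it starts at offset 4 + 1 = 5 and occupies 8 bytes.
Bytes at offsets 5..12: 40 D1 92 07 16 2F BF EC.
In big-endian order the high byte comes first in memory.
The bytes are already most-significant first: 0x40D19207162FBFEC.
0x40D19207162FBFEC = 4670674847694569452.

4670674847694569452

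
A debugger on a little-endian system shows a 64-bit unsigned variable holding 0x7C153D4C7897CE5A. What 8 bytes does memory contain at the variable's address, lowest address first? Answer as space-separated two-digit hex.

5A CE 97 78 4C 3D 15 7C

Split into bytes (most-significant first): 7C 15 3D 4C 78 97 CE 5A.
Little-endian stores the least-significant byte at the lowest address.
So at ascending addresses the bytes are 5A CE 97 78 4C 3D 15 7C.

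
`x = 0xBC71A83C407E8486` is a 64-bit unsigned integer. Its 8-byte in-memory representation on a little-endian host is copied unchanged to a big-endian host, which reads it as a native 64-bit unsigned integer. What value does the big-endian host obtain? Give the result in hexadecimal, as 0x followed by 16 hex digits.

0x86847E403CA871BC

Stored little-endian, the bytes at ascending addresses are 86 84 7E 40 3C A8 71 BC.
Read back as big-endian, the last byte is least significant, giving 0x86847E403CA871BC.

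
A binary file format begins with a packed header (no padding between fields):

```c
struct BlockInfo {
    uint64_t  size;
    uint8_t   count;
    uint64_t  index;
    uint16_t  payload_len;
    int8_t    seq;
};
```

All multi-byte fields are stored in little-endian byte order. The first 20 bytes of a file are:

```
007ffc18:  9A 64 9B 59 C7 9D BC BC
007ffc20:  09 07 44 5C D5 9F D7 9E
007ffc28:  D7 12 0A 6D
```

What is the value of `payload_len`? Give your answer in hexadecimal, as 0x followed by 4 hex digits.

0x0A12

`payload_len` follows `size` (8 B), `count` (1 B), `index` (8 B), so it starts at offset 8 + 1 + 8 = 17 and occupies 2 bytes.
Bytes at offsets 17..18: 12 0A.
Little-endian stores the least-significant byte at the lowest address.
Reassemble most-significant byte first: 0A 12 → 0x0A12.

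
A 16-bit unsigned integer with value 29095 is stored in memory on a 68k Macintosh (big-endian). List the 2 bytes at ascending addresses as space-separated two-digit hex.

29095 in hexadecimal, padded to 16 bits, is 0x71A7.
Split into bytes (most-significant first): 71 A7.
In big-endian order the high byte comes first in memory.
So the memory order matches the most-significant-first order: 71 A7.

71 A7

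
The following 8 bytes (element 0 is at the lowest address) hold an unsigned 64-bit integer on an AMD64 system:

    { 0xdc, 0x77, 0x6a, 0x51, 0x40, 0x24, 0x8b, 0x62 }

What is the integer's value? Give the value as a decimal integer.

7100809096142157788

Little-endian: lowest address holds the least-significant byte.
Reassemble most-significant byte first: 62 8B 24 40 51 6A 77 DC → 0x628B2440516A77DC.
0x628B2440516A77DC = 7100809096142157788.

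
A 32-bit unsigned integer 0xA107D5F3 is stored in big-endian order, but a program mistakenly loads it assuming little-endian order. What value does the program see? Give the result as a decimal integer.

4090824609

Stored big-endian, the bytes at ascending addresses are A1 07 D5 F3.
Read back as little-endian, the first byte is least significant, giving 0xF3D507A1.
0xF3D507A1 = 4090824609.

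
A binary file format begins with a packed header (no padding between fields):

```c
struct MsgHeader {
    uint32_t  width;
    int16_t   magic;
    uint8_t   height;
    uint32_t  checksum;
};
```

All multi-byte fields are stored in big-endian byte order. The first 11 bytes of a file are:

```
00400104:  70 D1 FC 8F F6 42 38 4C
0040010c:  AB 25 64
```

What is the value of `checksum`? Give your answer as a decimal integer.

`checksum` follows `width` (4 B), `magic` (2 B), `height` (1 B), so it starts at offset 4 + 2 + 1 = 7 and occupies 4 bytes.
Bytes at offsets 7..10: 4C AB 25 64.
Big-endian: lowest address holds the most-significant byte.
The bytes are already most-significant first: 0x4CAB2564.
0x4CAB2564 = 1286284644.

1286284644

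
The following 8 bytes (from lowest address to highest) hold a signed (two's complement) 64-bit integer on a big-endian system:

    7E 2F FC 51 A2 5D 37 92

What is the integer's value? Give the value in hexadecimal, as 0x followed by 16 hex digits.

Big-endian: lowest address holds the most-significant byte.
The bytes are already most-significant first: 0x7E2FFC51A25D3792.

0x7E2FFC51A25D3792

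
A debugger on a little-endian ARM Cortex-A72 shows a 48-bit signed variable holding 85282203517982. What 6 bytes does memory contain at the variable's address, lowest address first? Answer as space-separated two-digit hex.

1E 44 72 4F 90 4D

85282203517982 in hexadecimal, padded to 48 bits, is 0x4D904F72441E.
Split into bytes (most-significant first): 4D 90 4F 72 44 1E.
Little-endian stores the least-significant byte at the lowest address.
So at ascending addresses the bytes are 1E 44 72 4F 90 4D.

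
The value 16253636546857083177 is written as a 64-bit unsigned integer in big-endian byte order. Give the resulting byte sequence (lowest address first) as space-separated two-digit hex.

16253636546857083177 in hexadecimal, padded to 64 bits, is 0xE1908452EBB92129.
Split into bytes (most-significant first): E1 90 84 52 EB B9 21 29.
Big-endian stores the most-significant byte at the lowest address.
So the memory order matches the most-significant-first order: E1 90 84 52 EB B9 21 29.

E1 90 84 52 EB B9 21 29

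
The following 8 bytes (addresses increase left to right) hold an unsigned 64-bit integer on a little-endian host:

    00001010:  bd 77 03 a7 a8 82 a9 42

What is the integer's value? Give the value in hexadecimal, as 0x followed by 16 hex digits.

0x42A982A8A70377BD

Little-endian: lowest address holds the least-significant byte.
Reassemble most-significant byte first: 42 A9 82 A8 A7 03 77 BD → 0x42A982A8A70377BD.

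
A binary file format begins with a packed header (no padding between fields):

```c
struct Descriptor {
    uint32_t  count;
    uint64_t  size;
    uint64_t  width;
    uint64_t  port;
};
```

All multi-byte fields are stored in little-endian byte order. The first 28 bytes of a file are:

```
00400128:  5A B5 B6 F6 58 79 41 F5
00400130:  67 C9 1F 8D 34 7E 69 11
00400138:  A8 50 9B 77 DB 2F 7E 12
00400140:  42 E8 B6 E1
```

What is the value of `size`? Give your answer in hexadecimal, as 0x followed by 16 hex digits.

`size` follows `count` (4 bytes), so it starts at byte offset 4 and occupies 8 bytes.
Bytes at offsets 4..11: 58 79 41 F5 67 C9 1F 8D.
Little-endian stores the least-significant byte at the lowest address.
Reassemble most-significant byte first: 8D 1F C9 67 F5 41 79 58 → 0x8D1FC967F5417958.

0x8D1FC967F5417958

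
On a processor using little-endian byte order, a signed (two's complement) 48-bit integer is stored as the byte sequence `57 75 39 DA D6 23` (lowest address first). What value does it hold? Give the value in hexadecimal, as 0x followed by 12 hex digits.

0x23D6DA397557

Little-endian stores the least-significant byte at the lowest address.
Reassemble most-significant byte first: 23 D6 DA 39 75 57 → 0x23D6DA397557.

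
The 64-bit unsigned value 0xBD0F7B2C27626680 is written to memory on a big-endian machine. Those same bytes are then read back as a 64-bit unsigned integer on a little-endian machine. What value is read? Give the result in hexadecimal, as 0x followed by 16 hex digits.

Stored big-endian, the bytes at ascending addresses are BD 0F 7B 2C 27 62 66 80.
Read back as little-endian, the first byte is least significant, giving 0x806662272C7B0FBD.

0x806662272C7B0FBD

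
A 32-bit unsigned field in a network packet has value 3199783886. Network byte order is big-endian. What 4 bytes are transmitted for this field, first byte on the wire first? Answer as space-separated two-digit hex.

3199783886 in hexadecimal, padded to 32 bits, is 0xBEB8D3CE.
Split into bytes (most-significant first): BE B8 D3 CE.
Big-endian stores the most-significant byte at the lowest address.
So the memory order matches the most-significant-first order: BE B8 D3 CE.

BE B8 D3 CE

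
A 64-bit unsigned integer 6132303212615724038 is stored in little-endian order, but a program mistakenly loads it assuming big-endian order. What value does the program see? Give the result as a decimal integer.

6132303212615724038 in 64-bit hexadecimal is 0x551A514812F26C06.
Stored little-endian, the bytes at ascending addresses are 06 6C F2 12 48 51 1A 55.
Read back as big-endian, the last byte is least significant, giving 0x066CF21248511A55.
0x066CF21248511A55 = 463011022048926293.

463011022048926293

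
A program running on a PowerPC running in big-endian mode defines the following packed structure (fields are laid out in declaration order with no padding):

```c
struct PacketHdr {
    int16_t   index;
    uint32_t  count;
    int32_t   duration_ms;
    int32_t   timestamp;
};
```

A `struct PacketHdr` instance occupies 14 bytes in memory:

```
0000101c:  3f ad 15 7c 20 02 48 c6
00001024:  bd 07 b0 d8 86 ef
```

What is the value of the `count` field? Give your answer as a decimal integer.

`count` follows `index` (2 bytes), so it starts at byte offset 2 and occupies 4 bytes.
Bytes at offsets 2..5: 15 7C 20 02.
In big-endian order the high byte comes first in memory.
The bytes are already most-significant first: 0x157C2002.
0x157C2002 = 360456194.

360456194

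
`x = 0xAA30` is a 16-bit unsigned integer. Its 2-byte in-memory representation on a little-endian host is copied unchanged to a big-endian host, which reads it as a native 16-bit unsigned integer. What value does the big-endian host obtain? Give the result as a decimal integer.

Stored little-endian, the bytes at ascending addresses are 30 AA.
Read back as big-endian, the last byte is least significant, giving 0x30AA.
0x30AA = 12458.

12458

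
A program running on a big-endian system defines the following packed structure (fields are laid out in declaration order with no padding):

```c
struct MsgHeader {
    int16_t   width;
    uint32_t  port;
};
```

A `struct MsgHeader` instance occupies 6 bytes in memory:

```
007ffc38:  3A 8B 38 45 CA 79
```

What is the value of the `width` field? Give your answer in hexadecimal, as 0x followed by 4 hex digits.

`width` is the first field, at byte offset 0, occupying 2 bytes.
Bytes at offsets 0..1: 3A 8B.
Big-endian: lowest address holds the most-significant byte.
The bytes are already most-significant first: 0x3A8B.

0x3A8B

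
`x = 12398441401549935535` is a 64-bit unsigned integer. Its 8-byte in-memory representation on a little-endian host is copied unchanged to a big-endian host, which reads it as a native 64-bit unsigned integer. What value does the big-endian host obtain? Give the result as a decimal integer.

12633689679332118700

12398441401549935535 in 64-bit hexadecimal is 0xAC101CC3D3E153AF.
Stored little-endian, the bytes at ascending addresses are AF 53 E1 D3 C3 1C 10 AC.
Read back as big-endian, the last byte is least significant, giving 0xAF53E1D3C31C10AC.
0xAF53E1D3C31C10AC = 12633689679332118700.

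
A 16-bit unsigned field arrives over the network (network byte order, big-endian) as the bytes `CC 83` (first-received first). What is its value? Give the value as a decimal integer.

52355

Big-endian stores the most-significant byte at the lowest address.
The bytes are already most-significant first: 0xCC83.
0xCC83 = 52355.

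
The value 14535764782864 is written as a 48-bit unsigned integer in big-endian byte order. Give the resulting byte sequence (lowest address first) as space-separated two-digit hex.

0D 38 5F 18 AF 10

14535764782864 in hexadecimal, padded to 48 bits, is 0x0D385F18AF10.
Split into bytes (most-significant first): 0D 38 5F 18 AF 10.
Big-endian stores the most-significant byte at the lowest address.
So the memory order matches the most-significant-first order: 0D 38 5F 18 AF 10.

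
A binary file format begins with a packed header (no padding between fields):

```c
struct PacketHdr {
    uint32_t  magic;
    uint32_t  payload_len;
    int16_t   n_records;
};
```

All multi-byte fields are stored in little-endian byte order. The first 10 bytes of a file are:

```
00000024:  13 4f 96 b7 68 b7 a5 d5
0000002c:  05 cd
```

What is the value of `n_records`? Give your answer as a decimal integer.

`n_records` follows `magic` (4 B), `payload_len` (4 B), so it starts at offset 4 + 4 = 8 and occupies 2 bytes.
Bytes at offsets 8..9: 05 CD.
In little-endian order the low byte comes first in memory.
Reassemble most-significant byte first: CD 05 → 0xCD05.
Top bit is set, so as a signed 16-bit value this is 0xCD05 − 2^16 = -13051.

-13051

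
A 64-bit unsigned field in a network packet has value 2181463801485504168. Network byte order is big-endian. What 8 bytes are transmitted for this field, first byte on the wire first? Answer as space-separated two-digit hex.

1E 46 1D C5 01 EA AE A8

2181463801485504168 in hexadecimal, padded to 64 bits, is 0x1E461DC501EAAEA8.
Split into bytes (most-significant first): 1E 46 1D C5 01 EA AE A8.
Big-endian stores the most-significant byte at the lowest address.
So the memory order matches the most-significant-first order: 1E 46 1D C5 01 EA AE A8.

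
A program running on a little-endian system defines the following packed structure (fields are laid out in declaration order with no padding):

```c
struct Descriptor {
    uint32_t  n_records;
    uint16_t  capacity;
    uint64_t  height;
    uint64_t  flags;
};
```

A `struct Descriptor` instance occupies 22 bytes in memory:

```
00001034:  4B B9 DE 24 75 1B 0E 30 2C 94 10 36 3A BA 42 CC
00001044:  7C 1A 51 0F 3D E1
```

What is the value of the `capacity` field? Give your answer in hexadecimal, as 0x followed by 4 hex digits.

0x1B75

`capacity` follows `n_records` (4 bytes), so it starts at byte offset 4 and occupies 2 bytes.
Bytes at offsets 4..5: 75 1B.
Little-endian: lowest address holds the least-significant byte.
Reassemble most-significant byte first: 1B 75 → 0x1B75.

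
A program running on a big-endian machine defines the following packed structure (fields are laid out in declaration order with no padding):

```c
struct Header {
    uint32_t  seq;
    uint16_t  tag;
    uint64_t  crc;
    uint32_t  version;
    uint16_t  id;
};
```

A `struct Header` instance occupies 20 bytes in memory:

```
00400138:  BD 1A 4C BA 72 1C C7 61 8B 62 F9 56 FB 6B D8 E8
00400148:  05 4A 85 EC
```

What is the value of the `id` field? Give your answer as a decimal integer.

`id` follows `seq` (4 B), `tag` (2 B), `crc` (8 B), `version` (4 B), so it starts at offset 4 + 2 + 8 + 4 = 18 and occupies 2 bytes.
Bytes at offsets 18..19: 85 EC.
Big-endian: lowest address holds the most-significant byte.
The bytes are already most-significant first: 0x85EC.
0x85EC = 34284.

34284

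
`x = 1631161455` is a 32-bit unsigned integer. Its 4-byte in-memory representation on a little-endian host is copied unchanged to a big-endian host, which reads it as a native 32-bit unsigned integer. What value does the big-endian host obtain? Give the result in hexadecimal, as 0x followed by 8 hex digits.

0x6F8C3961

1631161455 in 32-bit hexadecimal is 0x61398C6F.
Stored little-endian, the bytes at ascending addresses are 6F 8C 39 61.
Read back as big-endian, the last byte is least significant, giving 0x6F8C3961.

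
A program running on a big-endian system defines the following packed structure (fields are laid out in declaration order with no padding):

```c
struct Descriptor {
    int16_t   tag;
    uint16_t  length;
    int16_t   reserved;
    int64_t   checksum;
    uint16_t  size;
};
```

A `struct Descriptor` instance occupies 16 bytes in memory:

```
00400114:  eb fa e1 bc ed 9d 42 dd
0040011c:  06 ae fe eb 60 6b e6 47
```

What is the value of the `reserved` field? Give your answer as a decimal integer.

-4707

`reserved` follows `tag` (2 B), `length` (2 B), so it starts at offset 2 + 2 = 4 and occupies 2 bytes.
Bytes at offsets 4..5: ED 9D.
In big-endian order the high byte comes first in memory.
The bytes are already most-significant first: 0xED9D.
Top bit is set, so as a signed 16-bit value this is 0xED9D − 2^16 = -4707.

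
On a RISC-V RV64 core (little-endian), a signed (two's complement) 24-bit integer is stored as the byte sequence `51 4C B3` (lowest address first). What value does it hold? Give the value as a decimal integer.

Little-endian: lowest address holds the least-significant byte.
Reassemble most-significant byte first: B3 4C 51 → 0xB34C51.
Top bit is set, so as a signed 24-bit value this is 0xB34C51 − 2^24 = -5026735.

-5026735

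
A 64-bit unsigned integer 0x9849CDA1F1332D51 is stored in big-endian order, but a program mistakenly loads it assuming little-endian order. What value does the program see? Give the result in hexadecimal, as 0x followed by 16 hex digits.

Stored big-endian, the bytes at ascending addresses are 98 49 CD A1 F1 33 2D 51.
Read back as little-endian, the first byte is least significant, giving 0x512D33F1A1CD4998.

0x512D33F1A1CD4998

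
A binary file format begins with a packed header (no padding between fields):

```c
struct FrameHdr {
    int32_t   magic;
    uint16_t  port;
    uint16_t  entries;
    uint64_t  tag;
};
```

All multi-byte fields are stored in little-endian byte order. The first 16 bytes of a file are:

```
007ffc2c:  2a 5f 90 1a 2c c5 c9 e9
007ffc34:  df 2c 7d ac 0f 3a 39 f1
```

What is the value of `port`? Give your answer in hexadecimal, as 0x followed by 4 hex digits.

0xC52C

`port` follows `magic` (4 bytes), so it starts at byte offset 4 and occupies 2 bytes.
Bytes at offsets 4..5: 2C C5.
Little-endian: lowest address holds the least-significant byte.
Reassemble most-significant byte first: C5 2C → 0xC52C.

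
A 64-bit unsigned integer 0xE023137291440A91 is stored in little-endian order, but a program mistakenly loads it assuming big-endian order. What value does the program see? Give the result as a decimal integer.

Stored little-endian, the bytes at ascending addresses are 91 0A 44 91 72 13 23 E0.
Read back as big-endian, the last byte is least significant, giving 0x910A4491721323E0.
0x910A4491721323E0 = 10451241276741460960.

10451241276741460960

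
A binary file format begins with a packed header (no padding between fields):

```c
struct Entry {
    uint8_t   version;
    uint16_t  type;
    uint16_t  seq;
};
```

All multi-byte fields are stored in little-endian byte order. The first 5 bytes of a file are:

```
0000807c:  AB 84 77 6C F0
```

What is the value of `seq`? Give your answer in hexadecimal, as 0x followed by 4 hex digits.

0xF06C

`seq` follows `version` (1 B), `type` (2 B), so it starts at offset 1 + 2 = 3 and occupies 2 bytes.
Bytes at offsets 3..4: 6C F0.
Little-endian stores the least-significant byte at the lowest address.
Reassemble most-significant byte first: F0 6C → 0xF06C.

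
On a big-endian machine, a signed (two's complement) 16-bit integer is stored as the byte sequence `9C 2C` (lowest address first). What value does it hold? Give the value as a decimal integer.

Big-endian stores the most-significant byte at the lowest address.
The bytes are already most-significant first: 0x9C2C.
Top bit is set, so as a signed 16-bit value this is 0x9C2C − 2^16 = -25556.

-25556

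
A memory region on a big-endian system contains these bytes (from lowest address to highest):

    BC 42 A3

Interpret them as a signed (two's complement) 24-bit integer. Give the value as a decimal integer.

-4439389

In big-endian order the high byte comes first in memory.
The bytes are already most-significant first: 0xBC42A3.
Top bit is set, so as a signed 24-bit value this is 0xBC42A3 − 2^24 = -4439389.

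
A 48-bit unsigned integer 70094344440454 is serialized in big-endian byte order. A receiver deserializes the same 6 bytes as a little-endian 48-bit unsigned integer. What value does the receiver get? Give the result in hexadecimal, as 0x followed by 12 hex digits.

70094344440454 in 48-bit hexadecimal is 0x3FC01C804A86.
Stored big-endian, the bytes at ascending addresses are 3F C0 1C 80 4A 86.
Read back as little-endian, the first byte is least significant, giving 0x864A801CC03F.

0x864A801CC03F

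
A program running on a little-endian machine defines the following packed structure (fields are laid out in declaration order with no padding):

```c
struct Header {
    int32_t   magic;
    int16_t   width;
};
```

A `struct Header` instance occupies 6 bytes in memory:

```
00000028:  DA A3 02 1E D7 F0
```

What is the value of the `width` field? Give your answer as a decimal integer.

`width` follows `magic` (4 bytes), so it starts at byte offset 4 and occupies 2 bytes.
Bytes at offsets 4..5: D7 F0.
Little-endian stores the least-significant byte at the lowest address.
Reassemble most-significant byte first: F0 D7 → 0xF0D7.
Top bit is set, so as a signed 16-bit value this is 0xF0D7 − 2^16 = -3881.

-3881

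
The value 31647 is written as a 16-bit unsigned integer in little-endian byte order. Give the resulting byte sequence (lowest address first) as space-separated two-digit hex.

31647 in hexadecimal, padded to 16 bits, is 0x7B9F.
Split into bytes (most-significant first): 7B 9F.
Little-endian: lowest address holds the least-significant byte.
So at ascending addresses the bytes are 9F 7B.

9F 7B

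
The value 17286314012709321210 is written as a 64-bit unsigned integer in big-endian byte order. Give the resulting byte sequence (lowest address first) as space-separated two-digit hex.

EF E5 53 01 FB 65 79 FA

17286314012709321210 in hexadecimal, padded to 64 bits, is 0xEFE55301FB6579FA.
Split into bytes (most-significant first): EF E5 53 01 FB 65 79 FA.
Big-endian: lowest address holds the most-significant byte.
So the memory order matches the most-significant-first order: EF E5 53 01 FB 65 79 FA.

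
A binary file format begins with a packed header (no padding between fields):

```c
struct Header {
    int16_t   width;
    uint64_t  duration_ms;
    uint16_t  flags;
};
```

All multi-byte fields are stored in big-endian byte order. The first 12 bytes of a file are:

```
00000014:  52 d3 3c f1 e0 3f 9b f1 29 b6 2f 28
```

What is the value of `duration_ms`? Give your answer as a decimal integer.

`duration_ms` follows `width` (2 bytes), so it starts at byte offset 2 and occupies 8 bytes.
Bytes at offsets 2..9: 3C F1 E0 3F 9B F1 29 B6.
In big-endian order the high byte comes first in memory.
The bytes are already most-significant first: 0x3CF1E03F9BF129B6.
0x3CF1E03F9BF129B6 = 4391537675466779062.

4391537675466779062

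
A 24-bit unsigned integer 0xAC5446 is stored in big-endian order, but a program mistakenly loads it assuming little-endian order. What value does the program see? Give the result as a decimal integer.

Stored big-endian, the bytes at ascending addresses are AC 54 46.
Read back as little-endian, the first byte is least significant, giving 0x4654AC.
0x4654AC = 4609196.

4609196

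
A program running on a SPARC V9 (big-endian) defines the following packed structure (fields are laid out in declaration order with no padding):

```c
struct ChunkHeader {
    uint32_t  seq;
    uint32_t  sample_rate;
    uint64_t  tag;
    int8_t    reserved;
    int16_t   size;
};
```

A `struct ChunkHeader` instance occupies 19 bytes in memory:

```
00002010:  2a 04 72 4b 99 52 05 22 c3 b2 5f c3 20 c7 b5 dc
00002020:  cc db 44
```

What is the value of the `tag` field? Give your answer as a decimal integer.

`tag` follows `seq` (4 B), `sample_rate` (4 B), so it starts at offset 4 + 4 = 8 and occupies 8 bytes.
Bytes at offsets 8..15: C3 B2 5F C3 20 C7 B5 DC.
Big-endian stores the most-significant byte at the lowest address.
The bytes are already most-significant first: 0xC3B25FC320C7B5DC.
0xC3B25FC320C7B5DC = 14101438674923664860.

14101438674923664860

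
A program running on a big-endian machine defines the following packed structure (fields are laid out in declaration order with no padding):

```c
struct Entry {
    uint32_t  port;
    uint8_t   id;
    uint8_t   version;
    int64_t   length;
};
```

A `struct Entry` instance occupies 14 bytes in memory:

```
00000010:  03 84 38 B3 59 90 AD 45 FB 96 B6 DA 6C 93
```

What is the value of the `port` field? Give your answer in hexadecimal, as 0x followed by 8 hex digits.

`port` is the first field, at byte offset 0, occupying 4 bytes.
Bytes at offsets 0..3: 03 84 38 B3.
Big-endian: lowest address holds the most-significant byte.
The bytes are already most-significant first: 0x038438B3.

0x038438B3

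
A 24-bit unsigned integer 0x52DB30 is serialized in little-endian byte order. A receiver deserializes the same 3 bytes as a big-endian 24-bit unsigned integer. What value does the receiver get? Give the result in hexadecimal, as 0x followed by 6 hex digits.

Stored little-endian, the bytes at ascending addresses are 30 DB 52.
Read back as big-endian, the last byte is least significant, giving 0x30DB52.

0x30DB52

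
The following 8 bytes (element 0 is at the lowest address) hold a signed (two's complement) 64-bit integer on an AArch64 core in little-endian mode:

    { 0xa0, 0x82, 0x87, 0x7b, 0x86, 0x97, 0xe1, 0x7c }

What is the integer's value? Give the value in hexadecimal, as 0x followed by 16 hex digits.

0x7CE197867B8782A0

Little-endian: lowest address holds the least-significant byte.
Reassemble most-significant byte first: 7C E1 97 86 7B 87 82 A0 → 0x7CE197867B8782A0.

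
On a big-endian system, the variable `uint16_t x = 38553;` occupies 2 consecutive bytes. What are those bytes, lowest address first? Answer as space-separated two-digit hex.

96 99

38553 in hexadecimal, padded to 16 bits, is 0x9699.
Split into bytes (most-significant first): 96 99.
In big-endian order the high byte comes first in memory.
So the memory order matches the most-significant-first order: 96 99.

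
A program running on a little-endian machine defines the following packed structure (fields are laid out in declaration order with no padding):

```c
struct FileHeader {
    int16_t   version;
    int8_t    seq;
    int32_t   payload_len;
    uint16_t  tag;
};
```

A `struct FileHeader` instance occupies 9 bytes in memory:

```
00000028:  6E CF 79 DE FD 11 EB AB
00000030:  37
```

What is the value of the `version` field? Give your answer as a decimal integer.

-12434

`version` is the first field, at byte offset 0, occupying 2 bytes.
Bytes at offsets 0..1: 6E CF.
Little-endian: lowest address holds the least-significant byte.
Reassemble most-significant byte first: CF 6E → 0xCF6E.
Top bit is set, so as a signed 16-bit value this is 0xCF6E − 2^16 = -12434.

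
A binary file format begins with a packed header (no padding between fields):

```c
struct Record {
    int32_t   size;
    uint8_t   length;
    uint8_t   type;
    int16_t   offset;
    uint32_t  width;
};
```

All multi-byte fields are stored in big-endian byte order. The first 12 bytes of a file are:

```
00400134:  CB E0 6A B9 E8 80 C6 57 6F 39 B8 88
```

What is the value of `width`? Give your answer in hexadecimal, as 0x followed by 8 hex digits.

`width` follows `size` (4 B), `length` (1 B), `type` (1 B), `offset` (2 B), so it starts at offset 4 + 1 + 1 + 2 = 8 and occupies 4 bytes.
Bytes at offsets 8..11: 6F 39 B8 88.
Big-endian stores the most-significant byte at the lowest address.
The bytes are already most-significant first: 0x6F39B888.

0x6F39B888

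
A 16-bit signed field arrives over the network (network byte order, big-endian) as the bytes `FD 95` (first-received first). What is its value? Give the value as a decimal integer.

In big-endian order the high byte comes first in memory.
The bytes are already most-significant first: 0xFD95.
Top bit is set, so as a signed 16-bit value this is 0xFD95 − 2^16 = -619.

-619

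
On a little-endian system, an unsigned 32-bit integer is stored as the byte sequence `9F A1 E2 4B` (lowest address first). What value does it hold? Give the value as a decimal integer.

In little-endian order the low byte comes first in memory.
Reassemble most-significant byte first: 4B E2 A1 9F → 0x4BE2A19F.
0x4BE2A19F = 1273143711.

1273143711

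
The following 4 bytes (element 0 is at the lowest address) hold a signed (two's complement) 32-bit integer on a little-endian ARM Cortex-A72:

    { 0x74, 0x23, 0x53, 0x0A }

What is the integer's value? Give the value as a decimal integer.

173220724

In little-endian order the low byte comes first in memory.
Reassemble most-significant byte first: 0A 53 23 74 → 0x0A532374.
0x0A532374 = 173220724.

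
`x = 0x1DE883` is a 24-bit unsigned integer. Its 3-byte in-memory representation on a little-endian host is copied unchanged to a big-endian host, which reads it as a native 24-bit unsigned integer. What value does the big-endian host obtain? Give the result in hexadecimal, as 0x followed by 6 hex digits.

0x83E81D

Stored little-endian, the bytes at ascending addresses are 83 E8 1D.
Read back as big-endian, the last byte is least significant, giving 0x83E81D.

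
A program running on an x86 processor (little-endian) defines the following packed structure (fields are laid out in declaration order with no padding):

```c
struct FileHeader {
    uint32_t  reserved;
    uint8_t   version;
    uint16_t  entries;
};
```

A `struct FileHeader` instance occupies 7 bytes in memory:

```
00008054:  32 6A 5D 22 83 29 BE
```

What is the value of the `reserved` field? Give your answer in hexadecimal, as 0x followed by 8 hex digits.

0x225D6A32

`reserved` is the first field, at byte offset 0, occupying 4 bytes.
Bytes at offsets 0..3: 32 6A 5D 22.
Little-endian: lowest address holds the least-significant byte.
Reassemble most-significant byte first: 22 5D 6A 32 → 0x225D6A32.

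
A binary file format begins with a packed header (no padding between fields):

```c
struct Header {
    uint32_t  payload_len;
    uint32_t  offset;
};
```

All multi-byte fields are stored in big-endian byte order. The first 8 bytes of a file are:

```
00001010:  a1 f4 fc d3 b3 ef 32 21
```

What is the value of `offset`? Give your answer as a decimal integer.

3018797601

`offset` follows `payload_len` (4 bytes), so it starts at byte offset 4 and occupies 4 bytes.
Bytes at offsets 4..7: B3 EF 32 21.
Big-endian: lowest address holds the most-significant byte.
The bytes are already most-significant first: 0xB3EF3221.
0xB3EF3221 = 3018797601.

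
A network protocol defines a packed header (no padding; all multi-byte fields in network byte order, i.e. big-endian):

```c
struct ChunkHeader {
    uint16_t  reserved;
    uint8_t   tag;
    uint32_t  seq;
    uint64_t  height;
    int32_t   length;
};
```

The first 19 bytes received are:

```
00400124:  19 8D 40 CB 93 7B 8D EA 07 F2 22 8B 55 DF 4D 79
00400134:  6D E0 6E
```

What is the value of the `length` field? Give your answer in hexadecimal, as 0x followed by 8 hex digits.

`length` follows `reserved` (2 B), `tag` (1 B), `seq` (4 B), `height` (8 B), so it starts at offset 2 + 1 + 4 + 8 = 15 and occupies 4 bytes.
Bytes at offsets 15..18: 79 6D E0 6E.
Big-endian: lowest address holds the most-significant byte.
The bytes are already most-significant first: 0x796DE06E.

0x796DE06E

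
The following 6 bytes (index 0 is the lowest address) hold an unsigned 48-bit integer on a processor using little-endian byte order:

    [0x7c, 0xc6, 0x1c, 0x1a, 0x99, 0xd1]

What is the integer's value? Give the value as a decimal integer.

230455498294908

Little-endian: lowest address holds the least-significant byte.
Reassemble most-significant byte first: D1 99 1A 1C C6 7C → 0xD1991A1CC67C.
0xD1991A1CC67C = 230455498294908.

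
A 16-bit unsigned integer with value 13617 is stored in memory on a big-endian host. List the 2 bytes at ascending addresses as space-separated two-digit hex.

13617 in hexadecimal, padded to 16 bits, is 0x3531.
Split into bytes (most-significant first): 35 31.
Big-endian: lowest address holds the most-significant byte.
So the memory order matches the most-significant-first order: 35 31.

35 31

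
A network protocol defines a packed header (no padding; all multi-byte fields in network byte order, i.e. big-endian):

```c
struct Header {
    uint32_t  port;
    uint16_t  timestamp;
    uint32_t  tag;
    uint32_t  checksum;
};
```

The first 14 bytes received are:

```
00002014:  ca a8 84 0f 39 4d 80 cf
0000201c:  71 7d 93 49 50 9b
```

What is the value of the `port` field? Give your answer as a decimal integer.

3400041487

`port` is the first field, at byte offset 0, occupying 4 bytes.
Bytes at offsets 0..3: CA A8 84 0F.
Big-endian: lowest address holds the most-significant byte.
The bytes are already most-significant first: 0xCAA8840F.
0xCAA8840F = 3400041487.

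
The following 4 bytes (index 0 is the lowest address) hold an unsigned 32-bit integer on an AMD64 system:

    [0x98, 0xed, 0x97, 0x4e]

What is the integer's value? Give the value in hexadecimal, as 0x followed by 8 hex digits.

0x4E97ED98

Little-endian: lowest address holds the least-significant byte.
Reassemble most-significant byte first: 4E 97 ED 98 → 0x4E97ED98.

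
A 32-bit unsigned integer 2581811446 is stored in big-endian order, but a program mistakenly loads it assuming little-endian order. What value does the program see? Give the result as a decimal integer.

4132496281

2581811446 in 32-bit hexadecimal is 0x99E350F6.
Stored big-endian, the bytes at ascending addresses are 99 E3 50 F6.
Read back as little-endian, the first byte is least significant, giving 0xF650E399.
0xF650E399 = 4132496281.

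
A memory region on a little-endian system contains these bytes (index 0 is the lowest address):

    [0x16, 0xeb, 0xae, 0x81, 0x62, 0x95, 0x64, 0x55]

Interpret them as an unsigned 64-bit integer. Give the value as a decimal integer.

Little-endian: lowest address holds the least-significant byte.
Reassemble most-significant byte first: 55 64 95 62 81 AE EB 16 → 0x5564956281AEEB16.
0x5564956281AEEB16 = 6153207241209998102.

6153207241209998102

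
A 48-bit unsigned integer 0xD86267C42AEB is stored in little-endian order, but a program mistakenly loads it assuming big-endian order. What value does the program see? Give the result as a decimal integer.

Stored little-endian, the bytes at ascending addresses are EB 2A C4 67 62 D8.
Read back as big-endian, the last byte is least significant, giving 0xEB2AC46762D8.
0xEB2AC46762D8 = 258568916263640.

258568916263640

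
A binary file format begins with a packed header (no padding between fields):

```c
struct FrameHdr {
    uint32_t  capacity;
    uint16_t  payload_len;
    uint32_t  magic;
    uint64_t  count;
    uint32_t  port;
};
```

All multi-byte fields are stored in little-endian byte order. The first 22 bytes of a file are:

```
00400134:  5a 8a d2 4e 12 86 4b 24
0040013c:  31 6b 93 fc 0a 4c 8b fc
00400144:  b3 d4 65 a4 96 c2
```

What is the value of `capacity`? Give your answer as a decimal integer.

`capacity` is the first field, at byte offset 0, occupying 4 bytes.
Bytes at offsets 0..3: 5A 8A D2 4E.
Little-endian stores the least-significant byte at the lowest address.
Reassemble most-significant byte first: 4E D2 8A 5A → 0x4ED28A5A.
0x4ED28A5A = 1322420826.

1322420826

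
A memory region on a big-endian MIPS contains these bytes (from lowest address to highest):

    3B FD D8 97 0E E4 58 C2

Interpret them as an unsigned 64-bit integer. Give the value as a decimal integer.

4322849360647051458

In big-endian order the high byte comes first in memory.
The bytes are already most-significant first: 0x3BFDD8970EE458C2.
0x3BFDD8970EE458C2 = 4322849360647051458.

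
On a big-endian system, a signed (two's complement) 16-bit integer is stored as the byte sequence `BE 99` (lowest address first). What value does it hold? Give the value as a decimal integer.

Big-endian: lowest address holds the most-significant byte.
The bytes are already most-significant first: 0xBE99.
Top bit is set, so as a signed 16-bit value this is 0xBE99 − 2^16 = -16743.

-16743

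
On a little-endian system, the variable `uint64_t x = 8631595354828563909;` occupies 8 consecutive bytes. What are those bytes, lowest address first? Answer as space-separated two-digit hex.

C5 E5 77 39 3E 96 C9 77

8631595354828563909 in hexadecimal, padded to 64 bits, is 0x77C9963E3977E5C5.
Split into bytes (most-significant first): 77 C9 96 3E 39 77 E5 C5.
In little-endian order the low byte comes first in memory.
So at ascending addresses the bytes are C5 E5 77 39 3E 96 C9 77.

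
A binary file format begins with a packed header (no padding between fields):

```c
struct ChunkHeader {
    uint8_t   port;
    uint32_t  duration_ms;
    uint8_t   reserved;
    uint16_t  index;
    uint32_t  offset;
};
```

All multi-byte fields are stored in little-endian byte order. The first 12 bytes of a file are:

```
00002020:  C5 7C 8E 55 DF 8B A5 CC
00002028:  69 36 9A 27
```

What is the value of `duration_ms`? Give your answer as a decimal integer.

`duration_ms` follows `port` (1 byte), so it starts at byte offset 1 and occupies 4 bytes.
Bytes at offsets 1..4: 7C 8E 55 DF.
Little-endian stores the least-significant byte at the lowest address.
Reassemble most-significant byte first: DF 55 8E 7C → 0xDF558E7C.
0xDF558E7C = 3746926204.

3746926204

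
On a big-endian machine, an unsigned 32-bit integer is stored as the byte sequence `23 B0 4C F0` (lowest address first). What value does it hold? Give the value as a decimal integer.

Big-endian: lowest address holds the most-significant byte.
The bytes are already most-significant first: 0x23B04CF0.
0x23B04CF0 = 598756592.

598756592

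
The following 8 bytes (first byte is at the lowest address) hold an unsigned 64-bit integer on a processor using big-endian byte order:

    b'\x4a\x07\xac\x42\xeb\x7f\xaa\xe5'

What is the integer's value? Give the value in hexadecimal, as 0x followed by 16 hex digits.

In big-endian order the high byte comes first in memory.
The bytes are already most-significant first: 0x4A07AC42EB7FAAE5.

0x4A07AC42EB7FAAE5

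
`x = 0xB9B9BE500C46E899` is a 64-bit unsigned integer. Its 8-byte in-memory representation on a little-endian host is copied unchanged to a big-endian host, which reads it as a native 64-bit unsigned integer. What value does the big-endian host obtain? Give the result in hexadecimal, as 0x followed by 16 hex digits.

0x99E8460C50BEB9B9

Stored little-endian, the bytes at ascending addresses are 99 E8 46 0C 50 BE B9 B9.
Read back as big-endian, the last byte is least significant, giving 0x99E8460C50BEB9B9.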